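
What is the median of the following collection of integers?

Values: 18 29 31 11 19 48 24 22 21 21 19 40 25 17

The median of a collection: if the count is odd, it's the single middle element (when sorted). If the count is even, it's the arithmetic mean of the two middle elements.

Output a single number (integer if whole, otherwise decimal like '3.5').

Step 1: insert 18 -> lo=[18] (size 1, max 18) hi=[] (size 0) -> median=18
Step 2: insert 29 -> lo=[18] (size 1, max 18) hi=[29] (size 1, min 29) -> median=23.5
Step 3: insert 31 -> lo=[18, 29] (size 2, max 29) hi=[31] (size 1, min 31) -> median=29
Step 4: insert 11 -> lo=[11, 18] (size 2, max 18) hi=[29, 31] (size 2, min 29) -> median=23.5
Step 5: insert 19 -> lo=[11, 18, 19] (size 3, max 19) hi=[29, 31] (size 2, min 29) -> median=19
Step 6: insert 48 -> lo=[11, 18, 19] (size 3, max 19) hi=[29, 31, 48] (size 3, min 29) -> median=24
Step 7: insert 24 -> lo=[11, 18, 19, 24] (size 4, max 24) hi=[29, 31, 48] (size 3, min 29) -> median=24
Step 8: insert 22 -> lo=[11, 18, 19, 22] (size 4, max 22) hi=[24, 29, 31, 48] (size 4, min 24) -> median=23
Step 9: insert 21 -> lo=[11, 18, 19, 21, 22] (size 5, max 22) hi=[24, 29, 31, 48] (size 4, min 24) -> median=22
Step 10: insert 21 -> lo=[11, 18, 19, 21, 21] (size 5, max 21) hi=[22, 24, 29, 31, 48] (size 5, min 22) -> median=21.5
Step 11: insert 19 -> lo=[11, 18, 19, 19, 21, 21] (size 6, max 21) hi=[22, 24, 29, 31, 48] (size 5, min 22) -> median=21
Step 12: insert 40 -> lo=[11, 18, 19, 19, 21, 21] (size 6, max 21) hi=[22, 24, 29, 31, 40, 48] (size 6, min 22) -> median=21.5
Step 13: insert 25 -> lo=[11, 18, 19, 19, 21, 21, 22] (size 7, max 22) hi=[24, 25, 29, 31, 40, 48] (size 6, min 24) -> median=22
Step 14: insert 17 -> lo=[11, 17, 18, 19, 19, 21, 21] (size 7, max 21) hi=[22, 24, 25, 29, 31, 40, 48] (size 7, min 22) -> median=21.5

Answer: 21.5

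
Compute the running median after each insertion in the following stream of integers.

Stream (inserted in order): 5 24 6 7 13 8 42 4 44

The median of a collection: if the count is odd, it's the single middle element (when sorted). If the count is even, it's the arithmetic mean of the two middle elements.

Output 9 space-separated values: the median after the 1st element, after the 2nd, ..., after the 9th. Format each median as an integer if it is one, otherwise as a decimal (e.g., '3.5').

Answer: 5 14.5 6 6.5 7 7.5 8 7.5 8

Derivation:
Step 1: insert 5 -> lo=[5] (size 1, max 5) hi=[] (size 0) -> median=5
Step 2: insert 24 -> lo=[5] (size 1, max 5) hi=[24] (size 1, min 24) -> median=14.5
Step 3: insert 6 -> lo=[5, 6] (size 2, max 6) hi=[24] (size 1, min 24) -> median=6
Step 4: insert 7 -> lo=[5, 6] (size 2, max 6) hi=[7, 24] (size 2, min 7) -> median=6.5
Step 5: insert 13 -> lo=[5, 6, 7] (size 3, max 7) hi=[13, 24] (size 2, min 13) -> median=7
Step 6: insert 8 -> lo=[5, 6, 7] (size 3, max 7) hi=[8, 13, 24] (size 3, min 8) -> median=7.5
Step 7: insert 42 -> lo=[5, 6, 7, 8] (size 4, max 8) hi=[13, 24, 42] (size 3, min 13) -> median=8
Step 8: insert 4 -> lo=[4, 5, 6, 7] (size 4, max 7) hi=[8, 13, 24, 42] (size 4, min 8) -> median=7.5
Step 9: insert 44 -> lo=[4, 5, 6, 7, 8] (size 5, max 8) hi=[13, 24, 42, 44] (size 4, min 13) -> median=8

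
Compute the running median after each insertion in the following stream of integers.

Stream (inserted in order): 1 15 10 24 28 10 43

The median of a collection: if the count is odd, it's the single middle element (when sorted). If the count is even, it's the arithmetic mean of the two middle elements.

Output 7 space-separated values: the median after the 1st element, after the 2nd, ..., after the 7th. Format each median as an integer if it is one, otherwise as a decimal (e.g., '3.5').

Answer: 1 8 10 12.5 15 12.5 15

Derivation:
Step 1: insert 1 -> lo=[1] (size 1, max 1) hi=[] (size 0) -> median=1
Step 2: insert 15 -> lo=[1] (size 1, max 1) hi=[15] (size 1, min 15) -> median=8
Step 3: insert 10 -> lo=[1, 10] (size 2, max 10) hi=[15] (size 1, min 15) -> median=10
Step 4: insert 24 -> lo=[1, 10] (size 2, max 10) hi=[15, 24] (size 2, min 15) -> median=12.5
Step 5: insert 28 -> lo=[1, 10, 15] (size 3, max 15) hi=[24, 28] (size 2, min 24) -> median=15
Step 6: insert 10 -> lo=[1, 10, 10] (size 3, max 10) hi=[15, 24, 28] (size 3, min 15) -> median=12.5
Step 7: insert 43 -> lo=[1, 10, 10, 15] (size 4, max 15) hi=[24, 28, 43] (size 3, min 24) -> median=15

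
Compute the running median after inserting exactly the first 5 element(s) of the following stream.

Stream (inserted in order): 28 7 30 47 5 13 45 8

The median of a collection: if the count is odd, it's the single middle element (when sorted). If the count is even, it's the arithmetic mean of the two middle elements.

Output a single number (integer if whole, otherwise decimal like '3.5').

Step 1: insert 28 -> lo=[28] (size 1, max 28) hi=[] (size 0) -> median=28
Step 2: insert 7 -> lo=[7] (size 1, max 7) hi=[28] (size 1, min 28) -> median=17.5
Step 3: insert 30 -> lo=[7, 28] (size 2, max 28) hi=[30] (size 1, min 30) -> median=28
Step 4: insert 47 -> lo=[7, 28] (size 2, max 28) hi=[30, 47] (size 2, min 30) -> median=29
Step 5: insert 5 -> lo=[5, 7, 28] (size 3, max 28) hi=[30, 47] (size 2, min 30) -> median=28

Answer: 28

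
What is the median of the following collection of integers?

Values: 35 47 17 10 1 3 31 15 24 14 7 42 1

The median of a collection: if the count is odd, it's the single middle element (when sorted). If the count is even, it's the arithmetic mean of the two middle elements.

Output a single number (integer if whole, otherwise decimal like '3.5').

Step 1: insert 35 -> lo=[35] (size 1, max 35) hi=[] (size 0) -> median=35
Step 2: insert 47 -> lo=[35] (size 1, max 35) hi=[47] (size 1, min 47) -> median=41
Step 3: insert 17 -> lo=[17, 35] (size 2, max 35) hi=[47] (size 1, min 47) -> median=35
Step 4: insert 10 -> lo=[10, 17] (size 2, max 17) hi=[35, 47] (size 2, min 35) -> median=26
Step 5: insert 1 -> lo=[1, 10, 17] (size 3, max 17) hi=[35, 47] (size 2, min 35) -> median=17
Step 6: insert 3 -> lo=[1, 3, 10] (size 3, max 10) hi=[17, 35, 47] (size 3, min 17) -> median=13.5
Step 7: insert 31 -> lo=[1, 3, 10, 17] (size 4, max 17) hi=[31, 35, 47] (size 3, min 31) -> median=17
Step 8: insert 15 -> lo=[1, 3, 10, 15] (size 4, max 15) hi=[17, 31, 35, 47] (size 4, min 17) -> median=16
Step 9: insert 24 -> lo=[1, 3, 10, 15, 17] (size 5, max 17) hi=[24, 31, 35, 47] (size 4, min 24) -> median=17
Step 10: insert 14 -> lo=[1, 3, 10, 14, 15] (size 5, max 15) hi=[17, 24, 31, 35, 47] (size 5, min 17) -> median=16
Step 11: insert 7 -> lo=[1, 3, 7, 10, 14, 15] (size 6, max 15) hi=[17, 24, 31, 35, 47] (size 5, min 17) -> median=15
Step 12: insert 42 -> lo=[1, 3, 7, 10, 14, 15] (size 6, max 15) hi=[17, 24, 31, 35, 42, 47] (size 6, min 17) -> median=16
Step 13: insert 1 -> lo=[1, 1, 3, 7, 10, 14, 15] (size 7, max 15) hi=[17, 24, 31, 35, 42, 47] (size 6, min 17) -> median=15

Answer: 15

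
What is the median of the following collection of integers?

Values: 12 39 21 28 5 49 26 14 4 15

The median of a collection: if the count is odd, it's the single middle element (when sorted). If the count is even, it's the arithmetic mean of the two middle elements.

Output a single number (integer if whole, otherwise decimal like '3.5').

Step 1: insert 12 -> lo=[12] (size 1, max 12) hi=[] (size 0) -> median=12
Step 2: insert 39 -> lo=[12] (size 1, max 12) hi=[39] (size 1, min 39) -> median=25.5
Step 3: insert 21 -> lo=[12, 21] (size 2, max 21) hi=[39] (size 1, min 39) -> median=21
Step 4: insert 28 -> lo=[12, 21] (size 2, max 21) hi=[28, 39] (size 2, min 28) -> median=24.5
Step 5: insert 5 -> lo=[5, 12, 21] (size 3, max 21) hi=[28, 39] (size 2, min 28) -> median=21
Step 6: insert 49 -> lo=[5, 12, 21] (size 3, max 21) hi=[28, 39, 49] (size 3, min 28) -> median=24.5
Step 7: insert 26 -> lo=[5, 12, 21, 26] (size 4, max 26) hi=[28, 39, 49] (size 3, min 28) -> median=26
Step 8: insert 14 -> lo=[5, 12, 14, 21] (size 4, max 21) hi=[26, 28, 39, 49] (size 4, min 26) -> median=23.5
Step 9: insert 4 -> lo=[4, 5, 12, 14, 21] (size 5, max 21) hi=[26, 28, 39, 49] (size 4, min 26) -> median=21
Step 10: insert 15 -> lo=[4, 5, 12, 14, 15] (size 5, max 15) hi=[21, 26, 28, 39, 49] (size 5, min 21) -> median=18

Answer: 18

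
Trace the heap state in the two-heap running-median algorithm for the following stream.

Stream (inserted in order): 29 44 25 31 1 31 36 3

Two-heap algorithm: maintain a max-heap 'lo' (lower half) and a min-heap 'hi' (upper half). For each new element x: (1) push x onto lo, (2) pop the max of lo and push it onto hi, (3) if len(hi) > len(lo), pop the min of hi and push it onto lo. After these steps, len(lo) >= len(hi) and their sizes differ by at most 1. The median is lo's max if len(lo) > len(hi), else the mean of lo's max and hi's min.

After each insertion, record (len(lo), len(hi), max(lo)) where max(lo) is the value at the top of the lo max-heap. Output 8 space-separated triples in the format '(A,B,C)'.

Answer: (1,0,29) (1,1,29) (2,1,29) (2,2,29) (3,2,29) (3,3,29) (4,3,31) (4,4,29)

Derivation:
Step 1: insert 29 -> lo=[29] hi=[] -> (len(lo)=1, len(hi)=0, max(lo)=29)
Step 2: insert 44 -> lo=[29] hi=[44] -> (len(lo)=1, len(hi)=1, max(lo)=29)
Step 3: insert 25 -> lo=[25, 29] hi=[44] -> (len(lo)=2, len(hi)=1, max(lo)=29)
Step 4: insert 31 -> lo=[25, 29] hi=[31, 44] -> (len(lo)=2, len(hi)=2, max(lo)=29)
Step 5: insert 1 -> lo=[1, 25, 29] hi=[31, 44] -> (len(lo)=3, len(hi)=2, max(lo)=29)
Step 6: insert 31 -> lo=[1, 25, 29] hi=[31, 31, 44] -> (len(lo)=3, len(hi)=3, max(lo)=29)
Step 7: insert 36 -> lo=[1, 25, 29, 31] hi=[31, 36, 44] -> (len(lo)=4, len(hi)=3, max(lo)=31)
Step 8: insert 3 -> lo=[1, 3, 25, 29] hi=[31, 31, 36, 44] -> (len(lo)=4, len(hi)=4, max(lo)=29)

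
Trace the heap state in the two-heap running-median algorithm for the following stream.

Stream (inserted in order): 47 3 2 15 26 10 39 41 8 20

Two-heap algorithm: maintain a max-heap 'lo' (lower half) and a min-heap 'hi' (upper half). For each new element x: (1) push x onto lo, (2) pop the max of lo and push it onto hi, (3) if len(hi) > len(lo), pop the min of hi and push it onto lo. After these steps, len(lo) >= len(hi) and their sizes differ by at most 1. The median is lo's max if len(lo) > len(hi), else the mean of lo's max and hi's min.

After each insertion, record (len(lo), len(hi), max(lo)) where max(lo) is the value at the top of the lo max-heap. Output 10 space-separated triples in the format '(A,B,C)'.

Answer: (1,0,47) (1,1,3) (2,1,3) (2,2,3) (3,2,15) (3,3,10) (4,3,15) (4,4,15) (5,4,15) (5,5,15)

Derivation:
Step 1: insert 47 -> lo=[47] hi=[] -> (len(lo)=1, len(hi)=0, max(lo)=47)
Step 2: insert 3 -> lo=[3] hi=[47] -> (len(lo)=1, len(hi)=1, max(lo)=3)
Step 3: insert 2 -> lo=[2, 3] hi=[47] -> (len(lo)=2, len(hi)=1, max(lo)=3)
Step 4: insert 15 -> lo=[2, 3] hi=[15, 47] -> (len(lo)=2, len(hi)=2, max(lo)=3)
Step 5: insert 26 -> lo=[2, 3, 15] hi=[26, 47] -> (len(lo)=3, len(hi)=2, max(lo)=15)
Step 6: insert 10 -> lo=[2, 3, 10] hi=[15, 26, 47] -> (len(lo)=3, len(hi)=3, max(lo)=10)
Step 7: insert 39 -> lo=[2, 3, 10, 15] hi=[26, 39, 47] -> (len(lo)=4, len(hi)=3, max(lo)=15)
Step 8: insert 41 -> lo=[2, 3, 10, 15] hi=[26, 39, 41, 47] -> (len(lo)=4, len(hi)=4, max(lo)=15)
Step 9: insert 8 -> lo=[2, 3, 8, 10, 15] hi=[26, 39, 41, 47] -> (len(lo)=5, len(hi)=4, max(lo)=15)
Step 10: insert 20 -> lo=[2, 3, 8, 10, 15] hi=[20, 26, 39, 41, 47] -> (len(lo)=5, len(hi)=5, max(lo)=15)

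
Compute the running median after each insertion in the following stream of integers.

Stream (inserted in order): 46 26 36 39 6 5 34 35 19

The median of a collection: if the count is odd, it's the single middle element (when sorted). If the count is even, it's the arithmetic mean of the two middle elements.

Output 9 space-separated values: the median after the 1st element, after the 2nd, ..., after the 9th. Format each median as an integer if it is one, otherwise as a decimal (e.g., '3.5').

Answer: 46 36 36 37.5 36 31 34 34.5 34

Derivation:
Step 1: insert 46 -> lo=[46] (size 1, max 46) hi=[] (size 0) -> median=46
Step 2: insert 26 -> lo=[26] (size 1, max 26) hi=[46] (size 1, min 46) -> median=36
Step 3: insert 36 -> lo=[26, 36] (size 2, max 36) hi=[46] (size 1, min 46) -> median=36
Step 4: insert 39 -> lo=[26, 36] (size 2, max 36) hi=[39, 46] (size 2, min 39) -> median=37.5
Step 5: insert 6 -> lo=[6, 26, 36] (size 3, max 36) hi=[39, 46] (size 2, min 39) -> median=36
Step 6: insert 5 -> lo=[5, 6, 26] (size 3, max 26) hi=[36, 39, 46] (size 3, min 36) -> median=31
Step 7: insert 34 -> lo=[5, 6, 26, 34] (size 4, max 34) hi=[36, 39, 46] (size 3, min 36) -> median=34
Step 8: insert 35 -> lo=[5, 6, 26, 34] (size 4, max 34) hi=[35, 36, 39, 46] (size 4, min 35) -> median=34.5
Step 9: insert 19 -> lo=[5, 6, 19, 26, 34] (size 5, max 34) hi=[35, 36, 39, 46] (size 4, min 35) -> median=34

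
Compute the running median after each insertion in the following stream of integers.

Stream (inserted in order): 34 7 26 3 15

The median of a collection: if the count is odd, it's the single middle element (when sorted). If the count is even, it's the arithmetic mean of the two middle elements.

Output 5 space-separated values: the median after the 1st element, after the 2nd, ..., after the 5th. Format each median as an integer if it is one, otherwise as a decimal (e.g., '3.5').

Step 1: insert 34 -> lo=[34] (size 1, max 34) hi=[] (size 0) -> median=34
Step 2: insert 7 -> lo=[7] (size 1, max 7) hi=[34] (size 1, min 34) -> median=20.5
Step 3: insert 26 -> lo=[7, 26] (size 2, max 26) hi=[34] (size 1, min 34) -> median=26
Step 4: insert 3 -> lo=[3, 7] (size 2, max 7) hi=[26, 34] (size 2, min 26) -> median=16.5
Step 5: insert 15 -> lo=[3, 7, 15] (size 3, max 15) hi=[26, 34] (size 2, min 26) -> median=15

Answer: 34 20.5 26 16.5 15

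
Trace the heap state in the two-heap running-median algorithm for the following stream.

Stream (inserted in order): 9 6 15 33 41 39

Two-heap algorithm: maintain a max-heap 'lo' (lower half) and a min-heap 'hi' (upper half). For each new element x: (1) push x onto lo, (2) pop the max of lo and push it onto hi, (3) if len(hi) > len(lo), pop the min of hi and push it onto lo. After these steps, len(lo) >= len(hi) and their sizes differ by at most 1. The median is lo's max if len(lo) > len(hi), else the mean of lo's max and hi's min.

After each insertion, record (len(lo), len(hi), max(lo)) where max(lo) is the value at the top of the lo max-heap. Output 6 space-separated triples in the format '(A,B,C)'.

Step 1: insert 9 -> lo=[9] hi=[] -> (len(lo)=1, len(hi)=0, max(lo)=9)
Step 2: insert 6 -> lo=[6] hi=[9] -> (len(lo)=1, len(hi)=1, max(lo)=6)
Step 3: insert 15 -> lo=[6, 9] hi=[15] -> (len(lo)=2, len(hi)=1, max(lo)=9)
Step 4: insert 33 -> lo=[6, 9] hi=[15, 33] -> (len(lo)=2, len(hi)=2, max(lo)=9)
Step 5: insert 41 -> lo=[6, 9, 15] hi=[33, 41] -> (len(lo)=3, len(hi)=2, max(lo)=15)
Step 6: insert 39 -> lo=[6, 9, 15] hi=[33, 39, 41] -> (len(lo)=3, len(hi)=3, max(lo)=15)

Answer: (1,0,9) (1,1,6) (2,1,9) (2,2,9) (3,2,15) (3,3,15)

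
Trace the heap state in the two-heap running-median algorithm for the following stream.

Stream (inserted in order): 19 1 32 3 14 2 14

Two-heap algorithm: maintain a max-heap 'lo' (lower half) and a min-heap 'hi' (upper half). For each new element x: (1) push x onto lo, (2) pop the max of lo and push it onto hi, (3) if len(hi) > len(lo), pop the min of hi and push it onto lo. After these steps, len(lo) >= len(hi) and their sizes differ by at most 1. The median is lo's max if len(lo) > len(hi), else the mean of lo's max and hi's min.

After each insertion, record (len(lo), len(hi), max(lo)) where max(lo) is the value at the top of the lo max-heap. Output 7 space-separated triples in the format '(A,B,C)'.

Step 1: insert 19 -> lo=[19] hi=[] -> (len(lo)=1, len(hi)=0, max(lo)=19)
Step 2: insert 1 -> lo=[1] hi=[19] -> (len(lo)=1, len(hi)=1, max(lo)=1)
Step 3: insert 32 -> lo=[1, 19] hi=[32] -> (len(lo)=2, len(hi)=1, max(lo)=19)
Step 4: insert 3 -> lo=[1, 3] hi=[19, 32] -> (len(lo)=2, len(hi)=2, max(lo)=3)
Step 5: insert 14 -> lo=[1, 3, 14] hi=[19, 32] -> (len(lo)=3, len(hi)=2, max(lo)=14)
Step 6: insert 2 -> lo=[1, 2, 3] hi=[14, 19, 32] -> (len(lo)=3, len(hi)=3, max(lo)=3)
Step 7: insert 14 -> lo=[1, 2, 3, 14] hi=[14, 19, 32] -> (len(lo)=4, len(hi)=3, max(lo)=14)

Answer: (1,0,19) (1,1,1) (2,1,19) (2,2,3) (3,2,14) (3,3,3) (4,3,14)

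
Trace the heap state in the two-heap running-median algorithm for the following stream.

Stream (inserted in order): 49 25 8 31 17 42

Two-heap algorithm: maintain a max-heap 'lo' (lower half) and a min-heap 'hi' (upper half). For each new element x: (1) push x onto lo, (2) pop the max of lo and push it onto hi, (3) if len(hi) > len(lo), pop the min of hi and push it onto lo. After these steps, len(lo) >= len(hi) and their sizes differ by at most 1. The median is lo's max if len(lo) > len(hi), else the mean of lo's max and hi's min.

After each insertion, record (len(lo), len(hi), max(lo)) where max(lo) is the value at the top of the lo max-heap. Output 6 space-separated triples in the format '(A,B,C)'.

Answer: (1,0,49) (1,1,25) (2,1,25) (2,2,25) (3,2,25) (3,3,25)

Derivation:
Step 1: insert 49 -> lo=[49] hi=[] -> (len(lo)=1, len(hi)=0, max(lo)=49)
Step 2: insert 25 -> lo=[25] hi=[49] -> (len(lo)=1, len(hi)=1, max(lo)=25)
Step 3: insert 8 -> lo=[8, 25] hi=[49] -> (len(lo)=2, len(hi)=1, max(lo)=25)
Step 4: insert 31 -> lo=[8, 25] hi=[31, 49] -> (len(lo)=2, len(hi)=2, max(lo)=25)
Step 5: insert 17 -> lo=[8, 17, 25] hi=[31, 49] -> (len(lo)=3, len(hi)=2, max(lo)=25)
Step 6: insert 42 -> lo=[8, 17, 25] hi=[31, 42, 49] -> (len(lo)=3, len(hi)=3, max(lo)=25)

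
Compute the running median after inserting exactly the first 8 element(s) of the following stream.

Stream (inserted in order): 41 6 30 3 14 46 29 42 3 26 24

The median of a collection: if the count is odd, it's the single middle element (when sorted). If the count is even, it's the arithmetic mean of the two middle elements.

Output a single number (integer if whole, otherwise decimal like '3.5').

Answer: 29.5

Derivation:
Step 1: insert 41 -> lo=[41] (size 1, max 41) hi=[] (size 0) -> median=41
Step 2: insert 6 -> lo=[6] (size 1, max 6) hi=[41] (size 1, min 41) -> median=23.5
Step 3: insert 30 -> lo=[6, 30] (size 2, max 30) hi=[41] (size 1, min 41) -> median=30
Step 4: insert 3 -> lo=[3, 6] (size 2, max 6) hi=[30, 41] (size 2, min 30) -> median=18
Step 5: insert 14 -> lo=[3, 6, 14] (size 3, max 14) hi=[30, 41] (size 2, min 30) -> median=14
Step 6: insert 46 -> lo=[3, 6, 14] (size 3, max 14) hi=[30, 41, 46] (size 3, min 30) -> median=22
Step 7: insert 29 -> lo=[3, 6, 14, 29] (size 4, max 29) hi=[30, 41, 46] (size 3, min 30) -> median=29
Step 8: insert 42 -> lo=[3, 6, 14, 29] (size 4, max 29) hi=[30, 41, 42, 46] (size 4, min 30) -> median=29.5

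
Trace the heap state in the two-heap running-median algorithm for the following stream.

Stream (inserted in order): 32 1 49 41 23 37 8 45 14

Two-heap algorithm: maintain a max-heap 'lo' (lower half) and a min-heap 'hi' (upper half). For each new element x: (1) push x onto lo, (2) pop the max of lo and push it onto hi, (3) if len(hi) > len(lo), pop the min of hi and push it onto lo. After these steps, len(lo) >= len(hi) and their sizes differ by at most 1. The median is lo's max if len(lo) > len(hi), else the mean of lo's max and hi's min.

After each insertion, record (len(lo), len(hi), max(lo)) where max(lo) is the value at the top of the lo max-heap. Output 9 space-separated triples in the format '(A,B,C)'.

Step 1: insert 32 -> lo=[32] hi=[] -> (len(lo)=1, len(hi)=0, max(lo)=32)
Step 2: insert 1 -> lo=[1] hi=[32] -> (len(lo)=1, len(hi)=1, max(lo)=1)
Step 3: insert 49 -> lo=[1, 32] hi=[49] -> (len(lo)=2, len(hi)=1, max(lo)=32)
Step 4: insert 41 -> lo=[1, 32] hi=[41, 49] -> (len(lo)=2, len(hi)=2, max(lo)=32)
Step 5: insert 23 -> lo=[1, 23, 32] hi=[41, 49] -> (len(lo)=3, len(hi)=2, max(lo)=32)
Step 6: insert 37 -> lo=[1, 23, 32] hi=[37, 41, 49] -> (len(lo)=3, len(hi)=3, max(lo)=32)
Step 7: insert 8 -> lo=[1, 8, 23, 32] hi=[37, 41, 49] -> (len(lo)=4, len(hi)=3, max(lo)=32)
Step 8: insert 45 -> lo=[1, 8, 23, 32] hi=[37, 41, 45, 49] -> (len(lo)=4, len(hi)=4, max(lo)=32)
Step 9: insert 14 -> lo=[1, 8, 14, 23, 32] hi=[37, 41, 45, 49] -> (len(lo)=5, len(hi)=4, max(lo)=32)

Answer: (1,0,32) (1,1,1) (2,1,32) (2,2,32) (3,2,32) (3,3,32) (4,3,32) (4,4,32) (5,4,32)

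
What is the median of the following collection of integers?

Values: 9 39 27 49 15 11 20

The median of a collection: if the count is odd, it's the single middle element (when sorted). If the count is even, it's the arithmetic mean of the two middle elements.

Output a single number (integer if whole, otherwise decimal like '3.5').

Answer: 20

Derivation:
Step 1: insert 9 -> lo=[9] (size 1, max 9) hi=[] (size 0) -> median=9
Step 2: insert 39 -> lo=[9] (size 1, max 9) hi=[39] (size 1, min 39) -> median=24
Step 3: insert 27 -> lo=[9, 27] (size 2, max 27) hi=[39] (size 1, min 39) -> median=27
Step 4: insert 49 -> lo=[9, 27] (size 2, max 27) hi=[39, 49] (size 2, min 39) -> median=33
Step 5: insert 15 -> lo=[9, 15, 27] (size 3, max 27) hi=[39, 49] (size 2, min 39) -> median=27
Step 6: insert 11 -> lo=[9, 11, 15] (size 3, max 15) hi=[27, 39, 49] (size 3, min 27) -> median=21
Step 7: insert 20 -> lo=[9, 11, 15, 20] (size 4, max 20) hi=[27, 39, 49] (size 3, min 27) -> median=20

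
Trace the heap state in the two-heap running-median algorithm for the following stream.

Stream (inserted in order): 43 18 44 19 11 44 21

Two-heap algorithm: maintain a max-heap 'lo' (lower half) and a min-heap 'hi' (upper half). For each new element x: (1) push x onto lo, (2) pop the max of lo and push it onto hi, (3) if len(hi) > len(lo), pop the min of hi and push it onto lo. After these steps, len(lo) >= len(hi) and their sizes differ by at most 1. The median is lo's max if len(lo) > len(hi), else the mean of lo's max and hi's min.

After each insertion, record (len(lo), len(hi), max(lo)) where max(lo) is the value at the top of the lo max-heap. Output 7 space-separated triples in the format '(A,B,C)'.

Step 1: insert 43 -> lo=[43] hi=[] -> (len(lo)=1, len(hi)=0, max(lo)=43)
Step 2: insert 18 -> lo=[18] hi=[43] -> (len(lo)=1, len(hi)=1, max(lo)=18)
Step 3: insert 44 -> lo=[18, 43] hi=[44] -> (len(lo)=2, len(hi)=1, max(lo)=43)
Step 4: insert 19 -> lo=[18, 19] hi=[43, 44] -> (len(lo)=2, len(hi)=2, max(lo)=19)
Step 5: insert 11 -> lo=[11, 18, 19] hi=[43, 44] -> (len(lo)=3, len(hi)=2, max(lo)=19)
Step 6: insert 44 -> lo=[11, 18, 19] hi=[43, 44, 44] -> (len(lo)=3, len(hi)=3, max(lo)=19)
Step 7: insert 21 -> lo=[11, 18, 19, 21] hi=[43, 44, 44] -> (len(lo)=4, len(hi)=3, max(lo)=21)

Answer: (1,0,43) (1,1,18) (2,1,43) (2,2,19) (3,2,19) (3,3,19) (4,3,21)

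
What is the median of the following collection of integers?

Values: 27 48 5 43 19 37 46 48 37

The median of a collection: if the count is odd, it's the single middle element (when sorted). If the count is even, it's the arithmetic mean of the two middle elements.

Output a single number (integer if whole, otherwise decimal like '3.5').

Step 1: insert 27 -> lo=[27] (size 1, max 27) hi=[] (size 0) -> median=27
Step 2: insert 48 -> lo=[27] (size 1, max 27) hi=[48] (size 1, min 48) -> median=37.5
Step 3: insert 5 -> lo=[5, 27] (size 2, max 27) hi=[48] (size 1, min 48) -> median=27
Step 4: insert 43 -> lo=[5, 27] (size 2, max 27) hi=[43, 48] (size 2, min 43) -> median=35
Step 5: insert 19 -> lo=[5, 19, 27] (size 3, max 27) hi=[43, 48] (size 2, min 43) -> median=27
Step 6: insert 37 -> lo=[5, 19, 27] (size 3, max 27) hi=[37, 43, 48] (size 3, min 37) -> median=32
Step 7: insert 46 -> lo=[5, 19, 27, 37] (size 4, max 37) hi=[43, 46, 48] (size 3, min 43) -> median=37
Step 8: insert 48 -> lo=[5, 19, 27, 37] (size 4, max 37) hi=[43, 46, 48, 48] (size 4, min 43) -> median=40
Step 9: insert 37 -> lo=[5, 19, 27, 37, 37] (size 5, max 37) hi=[43, 46, 48, 48] (size 4, min 43) -> median=37

Answer: 37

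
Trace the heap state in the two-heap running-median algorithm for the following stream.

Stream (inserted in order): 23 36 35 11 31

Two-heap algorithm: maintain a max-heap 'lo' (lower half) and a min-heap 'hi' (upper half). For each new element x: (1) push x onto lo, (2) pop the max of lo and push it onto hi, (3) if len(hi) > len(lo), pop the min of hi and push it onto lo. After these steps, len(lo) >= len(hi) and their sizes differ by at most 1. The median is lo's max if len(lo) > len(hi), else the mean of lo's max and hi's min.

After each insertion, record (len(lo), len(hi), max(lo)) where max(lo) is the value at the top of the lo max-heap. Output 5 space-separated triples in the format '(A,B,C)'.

Answer: (1,0,23) (1,1,23) (2,1,35) (2,2,23) (3,2,31)

Derivation:
Step 1: insert 23 -> lo=[23] hi=[] -> (len(lo)=1, len(hi)=0, max(lo)=23)
Step 2: insert 36 -> lo=[23] hi=[36] -> (len(lo)=1, len(hi)=1, max(lo)=23)
Step 3: insert 35 -> lo=[23, 35] hi=[36] -> (len(lo)=2, len(hi)=1, max(lo)=35)
Step 4: insert 11 -> lo=[11, 23] hi=[35, 36] -> (len(lo)=2, len(hi)=2, max(lo)=23)
Step 5: insert 31 -> lo=[11, 23, 31] hi=[35, 36] -> (len(lo)=3, len(hi)=2, max(lo)=31)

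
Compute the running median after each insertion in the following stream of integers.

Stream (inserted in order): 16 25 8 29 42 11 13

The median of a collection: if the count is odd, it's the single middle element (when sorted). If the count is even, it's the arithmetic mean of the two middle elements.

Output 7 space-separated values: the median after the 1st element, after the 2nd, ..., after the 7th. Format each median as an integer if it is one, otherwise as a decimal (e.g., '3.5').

Answer: 16 20.5 16 20.5 25 20.5 16

Derivation:
Step 1: insert 16 -> lo=[16] (size 1, max 16) hi=[] (size 0) -> median=16
Step 2: insert 25 -> lo=[16] (size 1, max 16) hi=[25] (size 1, min 25) -> median=20.5
Step 3: insert 8 -> lo=[8, 16] (size 2, max 16) hi=[25] (size 1, min 25) -> median=16
Step 4: insert 29 -> lo=[8, 16] (size 2, max 16) hi=[25, 29] (size 2, min 25) -> median=20.5
Step 5: insert 42 -> lo=[8, 16, 25] (size 3, max 25) hi=[29, 42] (size 2, min 29) -> median=25
Step 6: insert 11 -> lo=[8, 11, 16] (size 3, max 16) hi=[25, 29, 42] (size 3, min 25) -> median=20.5
Step 7: insert 13 -> lo=[8, 11, 13, 16] (size 4, max 16) hi=[25, 29, 42] (size 3, min 25) -> median=16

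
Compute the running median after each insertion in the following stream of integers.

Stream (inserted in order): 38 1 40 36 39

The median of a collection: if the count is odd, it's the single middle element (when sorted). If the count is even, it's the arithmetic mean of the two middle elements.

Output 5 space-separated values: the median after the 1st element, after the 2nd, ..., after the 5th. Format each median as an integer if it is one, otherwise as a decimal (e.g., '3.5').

Answer: 38 19.5 38 37 38

Derivation:
Step 1: insert 38 -> lo=[38] (size 1, max 38) hi=[] (size 0) -> median=38
Step 2: insert 1 -> lo=[1] (size 1, max 1) hi=[38] (size 1, min 38) -> median=19.5
Step 3: insert 40 -> lo=[1, 38] (size 2, max 38) hi=[40] (size 1, min 40) -> median=38
Step 4: insert 36 -> lo=[1, 36] (size 2, max 36) hi=[38, 40] (size 2, min 38) -> median=37
Step 5: insert 39 -> lo=[1, 36, 38] (size 3, max 38) hi=[39, 40] (size 2, min 39) -> median=38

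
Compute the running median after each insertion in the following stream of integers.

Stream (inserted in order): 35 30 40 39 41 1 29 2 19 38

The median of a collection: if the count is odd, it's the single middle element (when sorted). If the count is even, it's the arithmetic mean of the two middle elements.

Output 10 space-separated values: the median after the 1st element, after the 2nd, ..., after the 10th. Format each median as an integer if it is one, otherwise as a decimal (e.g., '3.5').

Answer: 35 32.5 35 37 39 37 35 32.5 30 32.5

Derivation:
Step 1: insert 35 -> lo=[35] (size 1, max 35) hi=[] (size 0) -> median=35
Step 2: insert 30 -> lo=[30] (size 1, max 30) hi=[35] (size 1, min 35) -> median=32.5
Step 3: insert 40 -> lo=[30, 35] (size 2, max 35) hi=[40] (size 1, min 40) -> median=35
Step 4: insert 39 -> lo=[30, 35] (size 2, max 35) hi=[39, 40] (size 2, min 39) -> median=37
Step 5: insert 41 -> lo=[30, 35, 39] (size 3, max 39) hi=[40, 41] (size 2, min 40) -> median=39
Step 6: insert 1 -> lo=[1, 30, 35] (size 3, max 35) hi=[39, 40, 41] (size 3, min 39) -> median=37
Step 7: insert 29 -> lo=[1, 29, 30, 35] (size 4, max 35) hi=[39, 40, 41] (size 3, min 39) -> median=35
Step 8: insert 2 -> lo=[1, 2, 29, 30] (size 4, max 30) hi=[35, 39, 40, 41] (size 4, min 35) -> median=32.5
Step 9: insert 19 -> lo=[1, 2, 19, 29, 30] (size 5, max 30) hi=[35, 39, 40, 41] (size 4, min 35) -> median=30
Step 10: insert 38 -> lo=[1, 2, 19, 29, 30] (size 5, max 30) hi=[35, 38, 39, 40, 41] (size 5, min 35) -> median=32.5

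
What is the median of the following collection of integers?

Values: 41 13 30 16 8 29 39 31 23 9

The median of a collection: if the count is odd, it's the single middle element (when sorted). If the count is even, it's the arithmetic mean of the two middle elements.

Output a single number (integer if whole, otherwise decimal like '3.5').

Answer: 26

Derivation:
Step 1: insert 41 -> lo=[41] (size 1, max 41) hi=[] (size 0) -> median=41
Step 2: insert 13 -> lo=[13] (size 1, max 13) hi=[41] (size 1, min 41) -> median=27
Step 3: insert 30 -> lo=[13, 30] (size 2, max 30) hi=[41] (size 1, min 41) -> median=30
Step 4: insert 16 -> lo=[13, 16] (size 2, max 16) hi=[30, 41] (size 2, min 30) -> median=23
Step 5: insert 8 -> lo=[8, 13, 16] (size 3, max 16) hi=[30, 41] (size 2, min 30) -> median=16
Step 6: insert 29 -> lo=[8, 13, 16] (size 3, max 16) hi=[29, 30, 41] (size 3, min 29) -> median=22.5
Step 7: insert 39 -> lo=[8, 13, 16, 29] (size 4, max 29) hi=[30, 39, 41] (size 3, min 30) -> median=29
Step 8: insert 31 -> lo=[8, 13, 16, 29] (size 4, max 29) hi=[30, 31, 39, 41] (size 4, min 30) -> median=29.5
Step 9: insert 23 -> lo=[8, 13, 16, 23, 29] (size 5, max 29) hi=[30, 31, 39, 41] (size 4, min 30) -> median=29
Step 10: insert 9 -> lo=[8, 9, 13, 16, 23] (size 5, max 23) hi=[29, 30, 31, 39, 41] (size 5, min 29) -> median=26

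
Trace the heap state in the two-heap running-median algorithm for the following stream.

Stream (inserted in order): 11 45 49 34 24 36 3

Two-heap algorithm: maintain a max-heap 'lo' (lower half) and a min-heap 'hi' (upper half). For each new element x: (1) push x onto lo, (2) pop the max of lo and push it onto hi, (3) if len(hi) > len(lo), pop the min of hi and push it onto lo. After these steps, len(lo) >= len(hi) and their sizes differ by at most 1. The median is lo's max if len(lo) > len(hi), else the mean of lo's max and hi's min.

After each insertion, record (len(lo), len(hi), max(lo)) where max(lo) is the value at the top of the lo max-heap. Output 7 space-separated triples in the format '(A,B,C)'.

Step 1: insert 11 -> lo=[11] hi=[] -> (len(lo)=1, len(hi)=0, max(lo)=11)
Step 2: insert 45 -> lo=[11] hi=[45] -> (len(lo)=1, len(hi)=1, max(lo)=11)
Step 3: insert 49 -> lo=[11, 45] hi=[49] -> (len(lo)=2, len(hi)=1, max(lo)=45)
Step 4: insert 34 -> lo=[11, 34] hi=[45, 49] -> (len(lo)=2, len(hi)=2, max(lo)=34)
Step 5: insert 24 -> lo=[11, 24, 34] hi=[45, 49] -> (len(lo)=3, len(hi)=2, max(lo)=34)
Step 6: insert 36 -> lo=[11, 24, 34] hi=[36, 45, 49] -> (len(lo)=3, len(hi)=3, max(lo)=34)
Step 7: insert 3 -> lo=[3, 11, 24, 34] hi=[36, 45, 49] -> (len(lo)=4, len(hi)=3, max(lo)=34)

Answer: (1,0,11) (1,1,11) (2,1,45) (2,2,34) (3,2,34) (3,3,34) (4,3,34)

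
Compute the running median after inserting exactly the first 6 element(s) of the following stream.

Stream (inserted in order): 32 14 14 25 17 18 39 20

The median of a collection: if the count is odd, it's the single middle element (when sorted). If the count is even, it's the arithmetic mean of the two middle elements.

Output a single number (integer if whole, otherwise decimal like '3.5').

Answer: 17.5

Derivation:
Step 1: insert 32 -> lo=[32] (size 1, max 32) hi=[] (size 0) -> median=32
Step 2: insert 14 -> lo=[14] (size 1, max 14) hi=[32] (size 1, min 32) -> median=23
Step 3: insert 14 -> lo=[14, 14] (size 2, max 14) hi=[32] (size 1, min 32) -> median=14
Step 4: insert 25 -> lo=[14, 14] (size 2, max 14) hi=[25, 32] (size 2, min 25) -> median=19.5
Step 5: insert 17 -> lo=[14, 14, 17] (size 3, max 17) hi=[25, 32] (size 2, min 25) -> median=17
Step 6: insert 18 -> lo=[14, 14, 17] (size 3, max 17) hi=[18, 25, 32] (size 3, min 18) -> median=17.5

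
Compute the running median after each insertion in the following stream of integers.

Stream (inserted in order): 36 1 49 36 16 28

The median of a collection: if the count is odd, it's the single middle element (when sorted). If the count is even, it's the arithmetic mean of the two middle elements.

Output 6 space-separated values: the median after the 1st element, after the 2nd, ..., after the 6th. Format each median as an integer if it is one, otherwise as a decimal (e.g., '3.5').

Answer: 36 18.5 36 36 36 32

Derivation:
Step 1: insert 36 -> lo=[36] (size 1, max 36) hi=[] (size 0) -> median=36
Step 2: insert 1 -> lo=[1] (size 1, max 1) hi=[36] (size 1, min 36) -> median=18.5
Step 3: insert 49 -> lo=[1, 36] (size 2, max 36) hi=[49] (size 1, min 49) -> median=36
Step 4: insert 36 -> lo=[1, 36] (size 2, max 36) hi=[36, 49] (size 2, min 36) -> median=36
Step 5: insert 16 -> lo=[1, 16, 36] (size 3, max 36) hi=[36, 49] (size 2, min 36) -> median=36
Step 6: insert 28 -> lo=[1, 16, 28] (size 3, max 28) hi=[36, 36, 49] (size 3, min 36) -> median=32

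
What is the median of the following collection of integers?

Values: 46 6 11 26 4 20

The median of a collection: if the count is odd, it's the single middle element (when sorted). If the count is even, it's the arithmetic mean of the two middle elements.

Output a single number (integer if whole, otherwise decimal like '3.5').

Answer: 15.5

Derivation:
Step 1: insert 46 -> lo=[46] (size 1, max 46) hi=[] (size 0) -> median=46
Step 2: insert 6 -> lo=[6] (size 1, max 6) hi=[46] (size 1, min 46) -> median=26
Step 3: insert 11 -> lo=[6, 11] (size 2, max 11) hi=[46] (size 1, min 46) -> median=11
Step 4: insert 26 -> lo=[6, 11] (size 2, max 11) hi=[26, 46] (size 2, min 26) -> median=18.5
Step 5: insert 4 -> lo=[4, 6, 11] (size 3, max 11) hi=[26, 46] (size 2, min 26) -> median=11
Step 6: insert 20 -> lo=[4, 6, 11] (size 3, max 11) hi=[20, 26, 46] (size 3, min 20) -> median=15.5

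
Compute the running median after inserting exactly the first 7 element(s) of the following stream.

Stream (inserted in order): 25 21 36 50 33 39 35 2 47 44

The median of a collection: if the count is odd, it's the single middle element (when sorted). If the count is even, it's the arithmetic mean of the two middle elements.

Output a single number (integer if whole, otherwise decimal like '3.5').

Step 1: insert 25 -> lo=[25] (size 1, max 25) hi=[] (size 0) -> median=25
Step 2: insert 21 -> lo=[21] (size 1, max 21) hi=[25] (size 1, min 25) -> median=23
Step 3: insert 36 -> lo=[21, 25] (size 2, max 25) hi=[36] (size 1, min 36) -> median=25
Step 4: insert 50 -> lo=[21, 25] (size 2, max 25) hi=[36, 50] (size 2, min 36) -> median=30.5
Step 5: insert 33 -> lo=[21, 25, 33] (size 3, max 33) hi=[36, 50] (size 2, min 36) -> median=33
Step 6: insert 39 -> lo=[21, 25, 33] (size 3, max 33) hi=[36, 39, 50] (size 3, min 36) -> median=34.5
Step 7: insert 35 -> lo=[21, 25, 33, 35] (size 4, max 35) hi=[36, 39, 50] (size 3, min 36) -> median=35

Answer: 35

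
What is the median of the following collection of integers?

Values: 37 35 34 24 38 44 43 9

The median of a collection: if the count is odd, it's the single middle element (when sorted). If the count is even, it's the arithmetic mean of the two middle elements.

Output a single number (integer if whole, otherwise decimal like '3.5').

Step 1: insert 37 -> lo=[37] (size 1, max 37) hi=[] (size 0) -> median=37
Step 2: insert 35 -> lo=[35] (size 1, max 35) hi=[37] (size 1, min 37) -> median=36
Step 3: insert 34 -> lo=[34, 35] (size 2, max 35) hi=[37] (size 1, min 37) -> median=35
Step 4: insert 24 -> lo=[24, 34] (size 2, max 34) hi=[35, 37] (size 2, min 35) -> median=34.5
Step 5: insert 38 -> lo=[24, 34, 35] (size 3, max 35) hi=[37, 38] (size 2, min 37) -> median=35
Step 6: insert 44 -> lo=[24, 34, 35] (size 3, max 35) hi=[37, 38, 44] (size 3, min 37) -> median=36
Step 7: insert 43 -> lo=[24, 34, 35, 37] (size 4, max 37) hi=[38, 43, 44] (size 3, min 38) -> median=37
Step 8: insert 9 -> lo=[9, 24, 34, 35] (size 4, max 35) hi=[37, 38, 43, 44] (size 4, min 37) -> median=36

Answer: 36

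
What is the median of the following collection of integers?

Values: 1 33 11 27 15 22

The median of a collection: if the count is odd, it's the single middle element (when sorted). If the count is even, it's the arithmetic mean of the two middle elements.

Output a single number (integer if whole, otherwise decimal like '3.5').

Answer: 18.5

Derivation:
Step 1: insert 1 -> lo=[1] (size 1, max 1) hi=[] (size 0) -> median=1
Step 2: insert 33 -> lo=[1] (size 1, max 1) hi=[33] (size 1, min 33) -> median=17
Step 3: insert 11 -> lo=[1, 11] (size 2, max 11) hi=[33] (size 1, min 33) -> median=11
Step 4: insert 27 -> lo=[1, 11] (size 2, max 11) hi=[27, 33] (size 2, min 27) -> median=19
Step 5: insert 15 -> lo=[1, 11, 15] (size 3, max 15) hi=[27, 33] (size 2, min 27) -> median=15
Step 6: insert 22 -> lo=[1, 11, 15] (size 3, max 15) hi=[22, 27, 33] (size 3, min 22) -> median=18.5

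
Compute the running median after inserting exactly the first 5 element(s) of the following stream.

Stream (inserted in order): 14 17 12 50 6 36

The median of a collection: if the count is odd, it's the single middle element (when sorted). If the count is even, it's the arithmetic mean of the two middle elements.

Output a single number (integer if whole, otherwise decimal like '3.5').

Answer: 14

Derivation:
Step 1: insert 14 -> lo=[14] (size 1, max 14) hi=[] (size 0) -> median=14
Step 2: insert 17 -> lo=[14] (size 1, max 14) hi=[17] (size 1, min 17) -> median=15.5
Step 3: insert 12 -> lo=[12, 14] (size 2, max 14) hi=[17] (size 1, min 17) -> median=14
Step 4: insert 50 -> lo=[12, 14] (size 2, max 14) hi=[17, 50] (size 2, min 17) -> median=15.5
Step 5: insert 6 -> lo=[6, 12, 14] (size 3, max 14) hi=[17, 50] (size 2, min 17) -> median=14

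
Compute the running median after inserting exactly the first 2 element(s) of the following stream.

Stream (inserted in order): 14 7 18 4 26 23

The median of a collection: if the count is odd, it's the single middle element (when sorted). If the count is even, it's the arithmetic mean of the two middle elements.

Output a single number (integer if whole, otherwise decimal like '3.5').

Answer: 10.5

Derivation:
Step 1: insert 14 -> lo=[14] (size 1, max 14) hi=[] (size 0) -> median=14
Step 2: insert 7 -> lo=[7] (size 1, max 7) hi=[14] (size 1, min 14) -> median=10.5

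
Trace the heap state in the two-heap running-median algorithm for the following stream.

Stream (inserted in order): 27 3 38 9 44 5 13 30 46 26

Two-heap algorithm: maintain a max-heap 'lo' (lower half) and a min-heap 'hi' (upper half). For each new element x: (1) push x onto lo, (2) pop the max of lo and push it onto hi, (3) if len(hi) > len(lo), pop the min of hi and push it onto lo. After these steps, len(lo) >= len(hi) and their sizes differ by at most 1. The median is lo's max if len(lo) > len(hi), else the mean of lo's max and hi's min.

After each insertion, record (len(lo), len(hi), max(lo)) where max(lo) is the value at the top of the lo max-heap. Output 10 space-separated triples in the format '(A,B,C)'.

Step 1: insert 27 -> lo=[27] hi=[] -> (len(lo)=1, len(hi)=0, max(lo)=27)
Step 2: insert 3 -> lo=[3] hi=[27] -> (len(lo)=1, len(hi)=1, max(lo)=3)
Step 3: insert 38 -> lo=[3, 27] hi=[38] -> (len(lo)=2, len(hi)=1, max(lo)=27)
Step 4: insert 9 -> lo=[3, 9] hi=[27, 38] -> (len(lo)=2, len(hi)=2, max(lo)=9)
Step 5: insert 44 -> lo=[3, 9, 27] hi=[38, 44] -> (len(lo)=3, len(hi)=2, max(lo)=27)
Step 6: insert 5 -> lo=[3, 5, 9] hi=[27, 38, 44] -> (len(lo)=3, len(hi)=3, max(lo)=9)
Step 7: insert 13 -> lo=[3, 5, 9, 13] hi=[27, 38, 44] -> (len(lo)=4, len(hi)=3, max(lo)=13)
Step 8: insert 30 -> lo=[3, 5, 9, 13] hi=[27, 30, 38, 44] -> (len(lo)=4, len(hi)=4, max(lo)=13)
Step 9: insert 46 -> lo=[3, 5, 9, 13, 27] hi=[30, 38, 44, 46] -> (len(lo)=5, len(hi)=4, max(lo)=27)
Step 10: insert 26 -> lo=[3, 5, 9, 13, 26] hi=[27, 30, 38, 44, 46] -> (len(lo)=5, len(hi)=5, max(lo)=26)

Answer: (1,0,27) (1,1,3) (2,1,27) (2,2,9) (3,2,27) (3,3,9) (4,3,13) (4,4,13) (5,4,27) (5,5,26)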